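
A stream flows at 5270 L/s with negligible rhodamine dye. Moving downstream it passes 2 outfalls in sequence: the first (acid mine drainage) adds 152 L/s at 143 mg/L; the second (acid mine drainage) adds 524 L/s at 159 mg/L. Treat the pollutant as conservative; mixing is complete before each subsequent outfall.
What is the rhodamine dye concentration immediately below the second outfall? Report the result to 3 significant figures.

Outfall 1: combined Q = 5422 L/s; C = (5270·0 + 152.0·143.0)/5422 = 4.009 mg/L.
Outfall 2: combined Q = 5946 L/s; C = (5422·4.009 + 524.0·159.0)/5946 = 17.67 mg/L.

17.7 mg/L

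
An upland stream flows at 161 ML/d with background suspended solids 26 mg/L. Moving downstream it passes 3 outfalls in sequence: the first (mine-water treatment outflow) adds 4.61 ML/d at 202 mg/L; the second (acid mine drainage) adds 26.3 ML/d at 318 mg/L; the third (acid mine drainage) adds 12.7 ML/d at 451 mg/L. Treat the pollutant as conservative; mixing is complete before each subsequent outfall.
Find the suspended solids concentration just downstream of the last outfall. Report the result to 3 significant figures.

Outfall 1: combined Q = 165.6 ML/d; C = (161.0·26.00 + 4.610·202.0)/165.6 = 30.90 mg/L.
Outfall 2: combined Q = 191.9 ML/d; C = (165.6·30.90 + 26.30·318.0)/191.9 = 70.24 mg/L.
Outfall 3: combined Q = 204.6 ML/d; C = (191.9·70.24 + 12.70·451.0)/204.6 = 93.88 mg/L.

93.9 mg/L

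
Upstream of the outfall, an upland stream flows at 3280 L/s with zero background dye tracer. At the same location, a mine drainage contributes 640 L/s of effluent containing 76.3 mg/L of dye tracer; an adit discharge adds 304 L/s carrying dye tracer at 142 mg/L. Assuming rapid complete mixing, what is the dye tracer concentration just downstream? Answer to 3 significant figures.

21.8 mg/L

After mixing, C = (3280·0 + 640.0·76.30 + 304.0·142.0) / 4224 = 92000/4224 = 21.78 mg/L.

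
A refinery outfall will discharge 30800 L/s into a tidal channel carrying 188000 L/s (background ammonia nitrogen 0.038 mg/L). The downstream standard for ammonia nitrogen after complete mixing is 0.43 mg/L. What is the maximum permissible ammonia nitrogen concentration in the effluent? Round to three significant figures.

At the limit, (Qr·Cr + Qe·Cₑ)/(Qr + Qe) = 0.43:
Cₑ = (218800·0.43 − 188000·0.03800) / 30800 = 2.823 mg/L.

2.82 mg/L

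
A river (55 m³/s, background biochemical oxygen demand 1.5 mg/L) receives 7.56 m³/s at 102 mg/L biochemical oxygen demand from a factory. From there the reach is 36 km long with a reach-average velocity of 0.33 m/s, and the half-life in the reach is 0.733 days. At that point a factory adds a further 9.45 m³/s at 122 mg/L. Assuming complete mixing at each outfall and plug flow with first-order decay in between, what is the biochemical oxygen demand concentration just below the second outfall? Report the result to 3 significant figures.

Mixed concentration C = ΣQC/ΣQ = (55.00·1.500 + 7.560·102.0) / 62.56 = 853.6/62.56 = 13.64 mg/L; combined flow 62.56 m³/s.
Travel time t = 36·1000 / 0.33 = 109100 s = 30.30 h.
Half-life 0.733 d → k = ln 2 / 0.733 = 0.9456 d⁻¹.
First-order decay: C = 13.64·exp(−k·t) = 13.64·0.3030 = 4.135 mg/L.
Second outfall: C = (62.56·4.135 + 9.450·122.0)/72.01 = 19.60 mg/L.

19.6 mg/L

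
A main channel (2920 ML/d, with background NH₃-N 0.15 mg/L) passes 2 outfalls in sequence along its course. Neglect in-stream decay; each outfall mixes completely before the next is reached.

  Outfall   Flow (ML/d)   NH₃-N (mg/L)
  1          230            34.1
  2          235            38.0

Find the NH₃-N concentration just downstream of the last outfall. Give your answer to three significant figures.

Outfall 1: combined Q = 3150 ML/d; C = (2920·0.1500 + 230.0·34.10)/3150 = 2.629 mg/L.
Outfall 2: combined Q = 3385 ML/d; C = (3150·2.629 + 235.0·38.00)/3385 = 5.084 mg/L.

5.08 mg/L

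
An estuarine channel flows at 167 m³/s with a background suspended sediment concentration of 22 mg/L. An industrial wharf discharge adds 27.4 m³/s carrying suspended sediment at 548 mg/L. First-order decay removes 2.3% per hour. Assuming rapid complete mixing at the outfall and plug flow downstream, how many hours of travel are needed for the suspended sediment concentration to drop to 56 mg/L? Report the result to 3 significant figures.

Mass balance: C = (167.0·22.00 + 27.40·548.0) / 194.4 = 18690/194.4 = 96.14 mg/L.
2.3%/h lost → k = −ln(1 − 0.023) = 0.02327 h⁻¹.
96.14·exp(−k·t) = 56 → t = ln(96.14/56)/k = 83610 s = 23.23 h.

23.2 h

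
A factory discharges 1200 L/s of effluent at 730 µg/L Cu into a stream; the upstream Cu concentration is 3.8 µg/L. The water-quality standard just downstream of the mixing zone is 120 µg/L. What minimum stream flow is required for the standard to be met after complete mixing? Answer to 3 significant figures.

6300 L/s

Set C_mix = 120: (Q·3.800 + 1200·730.0) / (Q + 1200) = 120
→ Q = 1200·(730.0 − 120)/(120 − 3.800) = 6299 L/s.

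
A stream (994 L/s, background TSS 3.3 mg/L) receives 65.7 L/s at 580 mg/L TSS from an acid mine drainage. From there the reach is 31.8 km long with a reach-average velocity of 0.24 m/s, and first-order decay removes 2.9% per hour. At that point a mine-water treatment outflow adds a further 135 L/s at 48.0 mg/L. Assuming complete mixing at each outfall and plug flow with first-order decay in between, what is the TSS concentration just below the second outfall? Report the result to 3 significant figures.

17.2 mg/L

Flow-weighted average: C = (994.0·3.300 + 65.70·580.0) / 1060 = 41390/1060 = 39.05 mg/L; combined flow 1060 L/s.
Travel time t = 31.8·1000 / 0.24 = 132500 s = 36.81 h.
2.9%/h lost → k = −ln(1 − 0.029) = 0.02943 h⁻¹.
After decay, C = 39.05 × e^(−kt) = 39.05 × 0.3385 = 13.22 mg/L.
Second outfall: C = (1060·13.22 + 135.0·48.00)/1195 = 17.15 mg/L.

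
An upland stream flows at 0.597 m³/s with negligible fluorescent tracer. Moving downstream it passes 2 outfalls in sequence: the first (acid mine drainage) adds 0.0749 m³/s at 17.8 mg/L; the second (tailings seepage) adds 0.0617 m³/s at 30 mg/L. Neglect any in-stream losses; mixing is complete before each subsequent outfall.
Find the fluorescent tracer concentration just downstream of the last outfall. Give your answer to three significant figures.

After outfall 1: Q = 0.5970 + 0.07490 = 0.6719 m³/s; C = (0.5970·0 + 0.07490·17.80)/0.6719 = 1.984 mg/L.
After outfall 2: Q = 0.6719 + 0.06170 = 0.7336 m³/s; C = (0.6719·1.984 + 0.06170·30.00)/0.7336 = 4.341 mg/L.

4.34 mg/L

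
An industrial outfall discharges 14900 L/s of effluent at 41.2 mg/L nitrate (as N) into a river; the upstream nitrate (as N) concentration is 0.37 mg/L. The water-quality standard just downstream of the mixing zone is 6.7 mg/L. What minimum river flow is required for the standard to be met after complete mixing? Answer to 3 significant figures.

Set C_mix = 6.7: (Q·0.3700 + 14900·41.20) / (Q + 14900) = 6.7
→ Q = 14900·(41.20 − 6.7)/(6.7 − 0.3700) = 81210 L/s.

81200 L/s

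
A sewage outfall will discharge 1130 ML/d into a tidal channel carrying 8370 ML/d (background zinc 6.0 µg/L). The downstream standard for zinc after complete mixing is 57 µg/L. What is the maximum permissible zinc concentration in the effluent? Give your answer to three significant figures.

435 µg/L

At the limit, (Qr·Cr + Qe·Cₑ)/(Qr + Qe) = 57:
Cₑ = (9500·57 − 8370·6.000) / 1130 = 434.8 µg/L.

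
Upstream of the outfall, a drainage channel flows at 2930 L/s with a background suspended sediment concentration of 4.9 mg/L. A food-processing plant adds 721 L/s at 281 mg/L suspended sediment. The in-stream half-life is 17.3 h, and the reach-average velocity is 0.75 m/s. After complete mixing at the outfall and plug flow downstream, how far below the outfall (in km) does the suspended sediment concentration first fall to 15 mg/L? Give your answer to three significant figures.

92.8 km

Flow-weighted average: C = (2930·4.900 + 721.0·281.0) / 3651 = 217000/3651 = 59.42 mg/L.
Half-life 17.3 h → k = ln 2 / 17.3 = 0.04007 h⁻¹ = 0.9616 d⁻¹.
Set 59.42·exp(−k·t) = 15 → t = ln(59.42/15)/k = 123700 s = 34.36 h.
Distance = v·t = 0.75·123700 = 92770 m = 92.77 km.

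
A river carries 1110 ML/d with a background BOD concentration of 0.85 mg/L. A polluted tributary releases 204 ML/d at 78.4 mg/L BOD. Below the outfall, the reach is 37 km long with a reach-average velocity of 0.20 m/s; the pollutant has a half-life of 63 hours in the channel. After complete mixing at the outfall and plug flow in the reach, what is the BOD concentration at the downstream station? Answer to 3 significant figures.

7.32 mg/L

After mixing, C = (1110·0.8500 + 204.0·78.40) / 1314 = 16940/1314 = 12.89 mg/L.
Travel time t = 37·1000 / 0.20 = 185000 s = 51.39 h.
Half-life 63 h → k = ln 2 / 63 = 0.01100 h⁻¹ = 0.2641 d⁻¹.
After decay, C = 12.89 × e^(−kt) = 12.89 × 0.5681 = 7.323 mg/L.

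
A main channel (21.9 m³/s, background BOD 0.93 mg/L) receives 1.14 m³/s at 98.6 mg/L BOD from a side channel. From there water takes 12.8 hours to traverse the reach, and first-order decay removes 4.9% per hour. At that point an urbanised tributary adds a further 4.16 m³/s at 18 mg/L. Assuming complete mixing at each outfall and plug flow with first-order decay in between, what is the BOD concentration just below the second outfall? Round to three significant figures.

Mixed concentration C = ΣQC/ΣQ = (21.90·0.9300 + 1.140·98.60) / 23.04 = 132.8/23.04 = 5.763 mg/L; combined flow 23.04 m³/s.
4.9%/h lost → k = −ln(1 − 0.049) = 0.05024 h⁻¹.
Decay over the reach: 5.763·exp(−kt) = 5.763·0.5257 = 3.029 mg/L.
At the second outfall, C = (23.04·3.029 + 4.160·18.00) / (23.04 + 4.160) = 5.319 mg/L.

5.32 mg/L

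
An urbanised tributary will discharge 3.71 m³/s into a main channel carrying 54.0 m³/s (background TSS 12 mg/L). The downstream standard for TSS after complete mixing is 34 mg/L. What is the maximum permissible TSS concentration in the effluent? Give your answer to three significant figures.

At the limit, (Qr·Cr + Qe·Cₑ)/(Qr + Qe) = 34:
Cₑ = (57.71·34 − 54.00·12.00) / 3.710 = 354.2 mg/L.

354 mg/L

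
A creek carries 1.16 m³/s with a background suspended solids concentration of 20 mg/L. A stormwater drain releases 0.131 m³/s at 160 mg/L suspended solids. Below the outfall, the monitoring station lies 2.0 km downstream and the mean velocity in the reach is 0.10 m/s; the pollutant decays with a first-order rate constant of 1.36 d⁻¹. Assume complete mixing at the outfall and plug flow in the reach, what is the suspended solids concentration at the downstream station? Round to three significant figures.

25.0 mg/L

After mixing, C = (1.160·20.00 + 0.1310·160.0) / 1.291 = 44.16/1.291 = 34.21 mg/L.
Travel time t = 2.0·1000 / 0.10 = 20000 s = 5.556 h.
Decay over the reach: 34.21·exp(−kt) = 34.21·0.7299 = 24.97 mg/L.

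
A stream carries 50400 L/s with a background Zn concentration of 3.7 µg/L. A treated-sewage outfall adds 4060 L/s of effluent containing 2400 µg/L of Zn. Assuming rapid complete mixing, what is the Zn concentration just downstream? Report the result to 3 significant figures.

182 µg/L

After mixing, C = (50400·3.700 + 4060·2400) / 54460 = 9930000/54460 = 182.3 µg/L.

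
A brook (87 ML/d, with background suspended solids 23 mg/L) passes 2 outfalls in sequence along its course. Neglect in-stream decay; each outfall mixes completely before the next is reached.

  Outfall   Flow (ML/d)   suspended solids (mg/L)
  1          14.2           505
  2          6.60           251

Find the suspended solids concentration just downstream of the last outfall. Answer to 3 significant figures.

100 mg/L

Below outfall 1: Q → 101.2 ML/d, C = (87.00·23.00 + 14.20·505.0)/101.2 = 90.63 mg/L.
Below outfall 2: Q → 107.8 ML/d, C = (101.2·90.63 + 6.600·251.0)/107.8 = 100.5 mg/L.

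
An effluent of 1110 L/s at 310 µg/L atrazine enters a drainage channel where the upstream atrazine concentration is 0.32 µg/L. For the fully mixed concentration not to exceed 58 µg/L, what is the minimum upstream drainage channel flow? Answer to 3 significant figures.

4850 L/s

Set C_mix = 58: (Q·0.3200 + 1110·310.0) / (Q + 1110) = 58
→ Q = 1110·(310.0 − 58)/(58 − 0.3200) = 4850 L/s.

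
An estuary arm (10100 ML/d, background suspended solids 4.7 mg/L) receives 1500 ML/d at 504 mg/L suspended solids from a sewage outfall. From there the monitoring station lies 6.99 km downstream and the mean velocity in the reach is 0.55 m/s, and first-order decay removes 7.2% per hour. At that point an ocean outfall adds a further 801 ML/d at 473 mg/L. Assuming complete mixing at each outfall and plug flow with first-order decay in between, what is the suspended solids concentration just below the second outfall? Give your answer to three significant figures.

Flow-weighted average: C = (10100·4.700 + 1500·504.0) / 11600 = 803500/11600 = 69.26 mg/L; combined flow 11600 ML/d.
Travel time t = 6.99·1000 / 0.55 = 12710 s = 3.530 h.
7.2%/h lost → k = −ln(1 − 0.072) = 0.07472 h⁻¹.
After decay, C = 69.26 × e^(−kt) = 69.26 × 0.7681 = 53.20 mg/L.
Second outfall: C = (11600·53.20 + 801.0·473.0)/12400 = 80.32 mg/L.

80.3 mg/L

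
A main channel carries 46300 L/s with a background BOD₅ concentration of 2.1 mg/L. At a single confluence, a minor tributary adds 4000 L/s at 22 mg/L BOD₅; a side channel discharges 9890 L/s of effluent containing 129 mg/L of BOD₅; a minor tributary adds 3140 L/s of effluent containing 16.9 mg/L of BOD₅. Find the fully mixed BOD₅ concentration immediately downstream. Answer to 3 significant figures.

23.9 mg/L

Flow-weighted average: C = (46300·2.100 + 4000·22.00 + 9890·129.0 + 3140·16.90) / 63330 = 1514000/63330 = 23.91 mg/L.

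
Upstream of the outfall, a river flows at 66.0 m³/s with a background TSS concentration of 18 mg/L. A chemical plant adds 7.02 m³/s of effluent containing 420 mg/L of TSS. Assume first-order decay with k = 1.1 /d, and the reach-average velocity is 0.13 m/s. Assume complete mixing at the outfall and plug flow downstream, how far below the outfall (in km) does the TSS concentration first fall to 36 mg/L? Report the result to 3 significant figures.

4.63 km

Mixed concentration C = ΣQC/ΣQ = (66.00·18.00 + 7.020·420.0) / 73.02 = 4136/73.02 = 56.65 mg/L.
Set 56.65·exp(−k·t) = 36 → t = ln(56.65/36)/k = 35610 s = 9.891 h.
Distance = v·t = 0.13·35610 = 4629 m = 4.629 km.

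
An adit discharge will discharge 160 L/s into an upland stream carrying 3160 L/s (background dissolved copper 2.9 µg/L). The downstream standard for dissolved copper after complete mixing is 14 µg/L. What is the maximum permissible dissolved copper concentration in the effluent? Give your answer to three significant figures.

At the limit, (Qr·Cr + Qe·Cₑ)/(Qr + Qe) = 14:
Cₑ = (3320·14 − 3160·2.900) / 160.0 = 233.2 µg/L.

233 µg/L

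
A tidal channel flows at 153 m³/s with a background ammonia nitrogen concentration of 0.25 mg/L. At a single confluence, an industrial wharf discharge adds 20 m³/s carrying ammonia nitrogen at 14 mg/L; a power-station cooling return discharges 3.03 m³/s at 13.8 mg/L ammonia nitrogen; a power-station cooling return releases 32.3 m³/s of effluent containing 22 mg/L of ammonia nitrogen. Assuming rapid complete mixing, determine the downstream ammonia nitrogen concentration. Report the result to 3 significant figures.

5.14 mg/L

Flow-weighted average: C = (153.0·0.2500 + 20.00·14.00 + 3.030·13.80 + 32.30·22.00) / 208.3 = 1071/208.3 = 5.139 mg/L.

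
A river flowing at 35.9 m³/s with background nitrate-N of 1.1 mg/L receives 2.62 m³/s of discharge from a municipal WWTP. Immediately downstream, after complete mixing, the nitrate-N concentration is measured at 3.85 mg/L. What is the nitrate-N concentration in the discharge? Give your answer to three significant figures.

Mass balance: 35.90·1.100 + 2.620·Cₑ = 38.52·3.850
→ Cₑ = (38.52·3.850 − 35.90·1.100) / 2.620 = 41.53 mg/L.

41.5 mg/L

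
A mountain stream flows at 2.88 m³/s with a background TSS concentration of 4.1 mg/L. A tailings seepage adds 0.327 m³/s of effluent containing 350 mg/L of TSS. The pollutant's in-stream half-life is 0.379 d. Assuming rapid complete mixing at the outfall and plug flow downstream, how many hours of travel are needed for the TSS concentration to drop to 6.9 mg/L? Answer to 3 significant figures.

Conservation of mass: C = (2.880·4.100 + 0.3270·350.0) / 3.207 = 126.3/3.207 = 39.37 mg/L.
Half-life 0.379 d → k = ln 2 / 0.379 = 1.829 d⁻¹.
39.37·exp(−k·t) = 6.9 → t = ln(39.37/6.9)/k = 82270 s = 22.85 h.

22.9 h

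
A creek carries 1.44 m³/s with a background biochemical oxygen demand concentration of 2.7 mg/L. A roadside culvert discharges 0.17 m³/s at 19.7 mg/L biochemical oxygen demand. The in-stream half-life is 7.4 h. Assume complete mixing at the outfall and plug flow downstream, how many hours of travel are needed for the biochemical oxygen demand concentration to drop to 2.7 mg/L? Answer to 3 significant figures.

Mass balance: C = (1.440·2.700 + 0.1700·19.70) / 1.610 = 7.237/1.610 = 4.495 mg/L.
Half-life 7.4 h → k = ln 2 / 7.4 = 0.09367 h⁻¹ = 2.248 d⁻¹.
4.495·exp(−k·t) = 2.7 → t = ln(4.495/2.7)/k = 19590 s = 5.442 h.

5.44 h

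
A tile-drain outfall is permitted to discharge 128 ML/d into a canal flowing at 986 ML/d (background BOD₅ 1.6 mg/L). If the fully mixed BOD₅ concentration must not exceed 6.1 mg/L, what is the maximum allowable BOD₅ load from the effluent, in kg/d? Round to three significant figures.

Mass balance at the limit: 986.0·1.600 + 128.0·Cₑ = 1114·6.1 → Cₑ = 40.76 mg/L.
128.0 ML/d = 1.481 m³/s. Load = 1.481 m³/s × 40.76 g/m³ × 86 400 s/d = 5218 kg/d.

5220 kg/d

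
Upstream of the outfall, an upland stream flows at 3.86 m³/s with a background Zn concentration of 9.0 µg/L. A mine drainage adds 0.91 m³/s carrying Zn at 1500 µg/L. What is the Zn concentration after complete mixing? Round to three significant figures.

Mass balance: C = (3.860·9.000 + 0.9100·1500) / 4.770 = 1400/4.770 = 293.4 µg/L.

293 µg/L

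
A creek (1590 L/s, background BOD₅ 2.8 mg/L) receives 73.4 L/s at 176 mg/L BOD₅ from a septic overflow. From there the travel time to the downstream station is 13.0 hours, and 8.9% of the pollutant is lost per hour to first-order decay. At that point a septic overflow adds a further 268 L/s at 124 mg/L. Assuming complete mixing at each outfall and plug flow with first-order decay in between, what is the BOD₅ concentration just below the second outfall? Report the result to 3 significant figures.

19.9 mg/L

Mixed concentration C = ΣQC/ΣQ = (1590·2.800 + 73.40·176.0) / 1663 = 17370/1663 = 10.44 mg/L; combined flow 1663 L/s.
8.9%/h lost → k = −ln(1 − 0.089) = 0.09321 h⁻¹.
After decay, C = 10.44 × e^(−kt) = 10.44 × 0.2977 = 3.109 mg/L.
At the second outfall, C = (1663·3.109 + 268.0·124.0) / (1663 + 268.0) = 19.88 mg/L.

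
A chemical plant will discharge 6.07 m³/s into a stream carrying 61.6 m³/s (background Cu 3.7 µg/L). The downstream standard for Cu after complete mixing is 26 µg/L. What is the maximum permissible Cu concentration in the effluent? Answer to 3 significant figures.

At the limit, (Qr·Cr + Qe·Cₑ)/(Qr + Qe) = 26:
Cₑ = (67.67·26 − 61.60·3.700) / 6.070 = 252.3 µg/L.

252 µg/L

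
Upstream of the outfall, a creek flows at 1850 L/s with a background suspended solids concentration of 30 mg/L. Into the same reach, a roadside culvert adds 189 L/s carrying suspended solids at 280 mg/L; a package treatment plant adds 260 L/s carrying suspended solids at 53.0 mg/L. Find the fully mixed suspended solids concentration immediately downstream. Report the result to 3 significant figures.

53.2 mg/L

After mixing, C = (1850·30.00 + 189.0·280.0 + 260.0·53.00) / 2299 = 122200/2299 = 53.15 mg/L.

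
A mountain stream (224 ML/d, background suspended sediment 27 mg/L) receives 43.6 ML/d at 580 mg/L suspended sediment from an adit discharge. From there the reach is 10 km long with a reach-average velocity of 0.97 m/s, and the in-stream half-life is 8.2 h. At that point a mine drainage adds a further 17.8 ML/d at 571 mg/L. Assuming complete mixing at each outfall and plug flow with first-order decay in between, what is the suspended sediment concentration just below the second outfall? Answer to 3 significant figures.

Mass balance: C = (224.0·27.00 + 43.60·580.0) / 267.6 = 31340/267.6 = 117.1 mg/L; combined flow 267.6 ML/d.
Travel time t = 10·1000 / 0.97 = 10310 s = 2.864 h.
Half-life 8.2 h → k = ln 2 / 8.2 = 0.08453 h⁻¹ = 2.029 d⁻¹.
First-order decay: C = 117.1·exp(−k·t) = 117.1·0.7850 = 91.92 mg/L.
Second outfall: C = (267.6·91.92 + 17.80·571.0)/285.4 = 121.8 mg/L.

122 mg/L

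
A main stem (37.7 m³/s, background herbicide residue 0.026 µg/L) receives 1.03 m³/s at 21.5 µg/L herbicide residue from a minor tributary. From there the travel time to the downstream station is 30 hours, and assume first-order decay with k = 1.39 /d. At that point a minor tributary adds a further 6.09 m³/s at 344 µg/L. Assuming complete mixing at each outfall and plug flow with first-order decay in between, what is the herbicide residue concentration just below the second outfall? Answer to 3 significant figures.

Flow-weighted average: C = (37.70·0.02600 + 1.030·21.50) / 38.73 = 23.13/38.73 = 0.5971 µg/L; combined flow 38.73 m³/s.
Decay over the reach: 0.5971·exp(−kt) = 0.5971·0.1760 = 0.1051 µg/L.
At the second outfall, C = (38.73·0.1051 + 6.090·344.0) / (38.73 + 6.090) = 46.83 µg/L.

46.8 µg/L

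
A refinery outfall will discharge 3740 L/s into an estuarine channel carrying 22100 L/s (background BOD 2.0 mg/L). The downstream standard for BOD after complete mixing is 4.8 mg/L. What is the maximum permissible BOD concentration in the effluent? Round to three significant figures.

21.3 mg/L

At the limit, (Qr·Cr + Qe·Cₑ)/(Qr + Qe) = 4.8:
Cₑ = (25840·4.8 − 22100·2.000) / 3740 = 21.35 mg/L.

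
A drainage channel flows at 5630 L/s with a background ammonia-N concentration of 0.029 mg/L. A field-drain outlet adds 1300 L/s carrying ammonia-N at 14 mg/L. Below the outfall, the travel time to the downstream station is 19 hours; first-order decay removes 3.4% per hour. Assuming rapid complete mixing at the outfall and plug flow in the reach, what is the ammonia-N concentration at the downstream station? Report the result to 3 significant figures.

Mixed concentration C = ΣQC/ΣQ = (5630·0.02900 + 1300·14.00) / 6930 = 18360/6930 = 2.650 mg/L.
3.4%/h lost → k = −ln(1 − 0.034) = 0.03459 h⁻¹.
Applying C = C₀e^(−kt): 2.650 × 0.5183 = 1.373 mg/L.

1.37 mg/L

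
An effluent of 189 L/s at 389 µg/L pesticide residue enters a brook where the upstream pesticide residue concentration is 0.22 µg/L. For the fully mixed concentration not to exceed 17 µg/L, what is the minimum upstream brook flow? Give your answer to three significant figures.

Set C_mix = 17: (Q·0.2200 + 189.0·389.0) / (Q + 189.0) = 17
→ Q = 189.0·(389.0 − 17)/(17 − 0.2200) = 4190 L/s.

4190 L/s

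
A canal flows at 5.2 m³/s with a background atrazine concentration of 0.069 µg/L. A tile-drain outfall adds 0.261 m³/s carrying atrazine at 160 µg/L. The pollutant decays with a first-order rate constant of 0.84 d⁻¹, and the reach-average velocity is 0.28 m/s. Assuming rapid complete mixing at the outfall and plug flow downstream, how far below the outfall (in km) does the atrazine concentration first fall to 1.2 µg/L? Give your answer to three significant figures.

Mixed concentration C = ΣQC/ΣQ = (5.200·0.06900 + 0.2610·160.0) / 5.461 = 42.12/5.461 = 7.713 µg/L.
Set 7.713·exp(−k·t) = 1.2 → t = ln(7.713/1.2)/k = 191400 s = 53.16 h.
Distance = v·t = 0.28·191400 = 53580 m = 53.58 km.

53.6 km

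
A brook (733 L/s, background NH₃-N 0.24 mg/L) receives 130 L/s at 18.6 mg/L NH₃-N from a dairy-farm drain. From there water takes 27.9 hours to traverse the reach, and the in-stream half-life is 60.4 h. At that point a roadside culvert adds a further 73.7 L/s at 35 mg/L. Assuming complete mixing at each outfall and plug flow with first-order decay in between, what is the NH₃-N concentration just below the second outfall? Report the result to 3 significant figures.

Flow-weighted average: C = (733.0·0.2400 + 130.0·18.60) / 863.0 = 2594/863.0 = 3.006 mg/L; combined flow 863.0 L/s.
Half-life 60.4 h → k = ln 2 / 60.4 = 0.01148 h⁻¹ = 0.2754 d⁻¹.
Decay over the reach: 3.006·exp(−kt) = 3.006·0.7260 = 2.182 mg/L.
At the second outfall, C = (863.0·2.182 + 73.70·35.00) / (863.0 + 73.70) = 4.764 mg/L.

4.76 mg/L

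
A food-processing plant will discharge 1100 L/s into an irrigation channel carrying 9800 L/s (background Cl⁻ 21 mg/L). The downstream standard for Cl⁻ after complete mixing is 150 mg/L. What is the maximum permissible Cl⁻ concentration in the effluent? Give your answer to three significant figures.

1300 mg/L

At the limit, (Qr·Cr + Qe·Cₑ)/(Qr + Qe) = 150:
Cₑ = (10900·150 − 9800·21.00) / 1100 = 1299 mg/L.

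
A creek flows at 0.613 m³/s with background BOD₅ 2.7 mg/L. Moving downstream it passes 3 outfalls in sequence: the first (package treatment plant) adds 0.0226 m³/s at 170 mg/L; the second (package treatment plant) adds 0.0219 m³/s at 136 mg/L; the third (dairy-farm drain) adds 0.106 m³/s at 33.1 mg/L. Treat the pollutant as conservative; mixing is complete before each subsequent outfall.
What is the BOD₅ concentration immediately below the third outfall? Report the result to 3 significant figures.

15.7 mg/L

Outfall 1: combined Q = 0.6356 m³/s; C = (0.6130·2.700 + 0.02260·170.0)/0.6356 = 8.649 mg/L.
Outfall 2: combined Q = 0.6575 m³/s; C = (0.6356·8.649 + 0.02190·136.0)/0.6575 = 12.89 mg/L.
Outfall 3: combined Q = 0.7635 m³/s; C = (0.6575·12.89 + 0.1060·33.10)/0.7635 = 15.70 mg/L.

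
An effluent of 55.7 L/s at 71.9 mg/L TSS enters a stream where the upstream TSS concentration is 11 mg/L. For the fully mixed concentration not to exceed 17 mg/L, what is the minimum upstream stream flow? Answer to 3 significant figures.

Set C_mix = 17: (Q·11.00 + 55.70·71.90) / (Q + 55.70) = 17
→ Q = 55.70·(71.90 − 17)/(17 − 11.00) = 509.7 L/s.

510 L/s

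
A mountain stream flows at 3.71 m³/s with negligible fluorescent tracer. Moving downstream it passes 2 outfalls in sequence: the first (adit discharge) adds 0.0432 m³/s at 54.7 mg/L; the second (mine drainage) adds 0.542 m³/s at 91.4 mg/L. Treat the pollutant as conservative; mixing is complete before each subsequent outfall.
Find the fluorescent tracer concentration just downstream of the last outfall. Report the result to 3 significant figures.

12.1 mg/L

Outfall 1: combined Q = 3.753 m³/s; C = (3.710·0 + 0.04320·54.70)/3.753 = 0.6296 mg/L.
Outfall 2: combined Q = 4.295 m³/s; C = (3.753·0.6296 + 0.5420·91.40)/4.295 = 12.08 mg/L.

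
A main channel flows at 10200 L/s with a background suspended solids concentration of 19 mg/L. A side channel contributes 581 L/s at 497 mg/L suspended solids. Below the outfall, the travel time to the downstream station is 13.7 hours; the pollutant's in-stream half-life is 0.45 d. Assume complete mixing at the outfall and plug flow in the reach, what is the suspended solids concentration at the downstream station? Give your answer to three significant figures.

18.6 mg/L

Flow-weighted average: C = (10200·19.00 + 581.0·497.0) / 10780 = 482600/10780 = 44.76 mg/L.
Half-life 0.45 d → k = ln 2 / 0.45 = 1.540 d⁻¹.
Applying C = C₀e^(−kt): 44.76 × 0.4151 = 18.58 mg/L.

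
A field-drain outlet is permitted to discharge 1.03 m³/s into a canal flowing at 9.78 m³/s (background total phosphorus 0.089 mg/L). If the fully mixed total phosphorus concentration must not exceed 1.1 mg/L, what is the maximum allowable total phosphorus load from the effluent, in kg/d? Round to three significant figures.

952 kg/d

Mass balance at the limit: 9.780·0.08900 + 1.030·Cₑ = 10.81·1.1 → Cₑ = 10.70 mg/L.
Load = 1.030 m³/s × 10.70 g/m³ × 86 400 s/d = 952.2 kg/d.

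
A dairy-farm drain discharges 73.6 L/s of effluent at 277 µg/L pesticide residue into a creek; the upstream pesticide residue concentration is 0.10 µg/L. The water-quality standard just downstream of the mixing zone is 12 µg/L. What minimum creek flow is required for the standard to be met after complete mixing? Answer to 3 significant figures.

Set C_mix = 12: (Q·0.1000 + 73.60·277.0) / (Q + 73.60) = 12
→ Q = 73.60·(277.0 − 12)/(12 − 0.1000) = 1639 L/s.

1640 L/s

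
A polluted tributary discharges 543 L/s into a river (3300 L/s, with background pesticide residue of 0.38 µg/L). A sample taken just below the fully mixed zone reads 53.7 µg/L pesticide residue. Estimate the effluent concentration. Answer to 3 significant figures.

378 µg/L

Mass balance: 3300·0.3800 + 543.0·Cₑ = 3843·53.70
→ Cₑ = (3843·53.70 − 3300·0.3800) / 543.0 = 377.7 µg/L.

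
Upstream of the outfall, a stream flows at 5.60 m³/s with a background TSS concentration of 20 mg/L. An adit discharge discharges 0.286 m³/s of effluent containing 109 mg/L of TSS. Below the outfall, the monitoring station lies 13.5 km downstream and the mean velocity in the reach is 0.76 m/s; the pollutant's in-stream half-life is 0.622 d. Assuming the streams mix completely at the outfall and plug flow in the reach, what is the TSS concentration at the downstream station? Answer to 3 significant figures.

Conservation of mass: C = (5.600·20.00 + 0.2860·109.0) / 5.886 = 143.2/5.886 = 24.32 mg/L.
Travel time t = 13.5·1000 / 0.76 = 17760 s = 4.934 h.
Half-life 0.622 d → k = ln 2 / 0.622 = 1.114 d⁻¹.
Applying C = C₀e^(−kt): 24.32 × 0.7952 = 19.34 mg/L.

19.3 mg/L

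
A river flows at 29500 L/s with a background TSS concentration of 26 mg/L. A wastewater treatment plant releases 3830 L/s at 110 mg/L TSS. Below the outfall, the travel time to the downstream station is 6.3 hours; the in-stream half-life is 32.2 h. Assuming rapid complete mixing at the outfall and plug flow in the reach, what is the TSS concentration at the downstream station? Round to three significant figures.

31.1 mg/L

Conservation of mass: C = (29500·26.00 + 3830·110.0) / 33330 = 1188000/33330 = 35.65 mg/L.
Half-life 32.2 h → k = ln 2 / 32.2 = 0.02153 h⁻¹ = 0.5166 d⁻¹.
First-order decay: C = 35.65·exp(−k·t) = 35.65·0.8732 = 31.13 mg/L.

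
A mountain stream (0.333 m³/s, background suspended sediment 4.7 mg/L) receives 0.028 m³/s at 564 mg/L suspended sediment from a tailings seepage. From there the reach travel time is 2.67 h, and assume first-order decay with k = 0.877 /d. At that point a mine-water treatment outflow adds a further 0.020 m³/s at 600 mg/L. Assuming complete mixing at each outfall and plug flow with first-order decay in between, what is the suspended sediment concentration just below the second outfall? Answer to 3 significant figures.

Flow-weighted average: C = (0.3330·4.700 + 0.02800·564.0) / 0.3610 = 17.36/0.3610 = 48.08 mg/L; combined flow 0.3610 m³/s.
Decay over the reach: 48.08·exp(−kt) = 48.08·0.9070 = 43.61 mg/L.
At the second outfall, C = (0.3610·43.61 + 0.02000·600.0) / (0.3610 + 0.02000) = 72.82 mg/L.

72.8 mg/L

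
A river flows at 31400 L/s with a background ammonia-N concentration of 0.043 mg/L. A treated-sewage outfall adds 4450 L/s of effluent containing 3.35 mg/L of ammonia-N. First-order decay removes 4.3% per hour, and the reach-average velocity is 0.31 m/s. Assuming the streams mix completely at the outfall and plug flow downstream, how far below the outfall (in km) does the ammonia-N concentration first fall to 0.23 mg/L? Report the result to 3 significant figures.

17.2 km

After mixing, C = (31400·0.04300 + 4450·3.350) / 35850 = 16260/35850 = 0.4535 mg/L.
4.3%/h lost → k = −ln(1 − 0.043) = 0.04395 h⁻¹.
Set 0.4535·exp(−k·t) = 0.23 → t = ln(0.4535/0.23)/k = 55610 s = 15.45 h.
Distance = v·t = 0.31·55610 = 17240 m = 17.24 km.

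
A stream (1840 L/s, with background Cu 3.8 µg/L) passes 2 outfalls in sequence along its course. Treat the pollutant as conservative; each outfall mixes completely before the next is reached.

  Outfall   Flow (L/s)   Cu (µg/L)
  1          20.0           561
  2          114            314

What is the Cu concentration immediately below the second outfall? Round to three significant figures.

Outfall 1: combined Q = 1860 L/s; C = (1840·3.800 + 20.00·561.0)/1860 = 9.791 µg/L.
Outfall 2: combined Q = 1974 L/s; C = (1860·9.791 + 114.0·314.0)/1974 = 27.36 µg/L.

27.4 µg/L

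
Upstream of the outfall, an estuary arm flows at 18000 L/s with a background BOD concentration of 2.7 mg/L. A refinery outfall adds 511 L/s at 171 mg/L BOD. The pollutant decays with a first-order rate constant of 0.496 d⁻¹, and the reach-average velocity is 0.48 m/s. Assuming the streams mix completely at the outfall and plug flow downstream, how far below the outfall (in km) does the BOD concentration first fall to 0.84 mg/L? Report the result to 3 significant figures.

181 km

Conservation of mass: C = (18000·2.700 + 511.0·171.0) / 18510 = 136000/18510 = 7.346 mg/L.
Set 7.346·exp(−k·t) = 0.84 → t = ln(7.346/0.84)/k = 377700 s = 104.9 h.
Distance = v·t = 0.48·377700 = 181300 m = 181.3 km.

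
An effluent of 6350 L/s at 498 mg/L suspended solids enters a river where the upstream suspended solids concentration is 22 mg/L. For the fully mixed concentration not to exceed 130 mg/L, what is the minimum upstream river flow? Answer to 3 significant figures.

21600 L/s

Set C_mix = 130: (Q·22.00 + 6350·498.0) / (Q + 6350) = 130
→ Q = 6350·(498.0 − 130)/(130 − 22.00) = 21640 L/s.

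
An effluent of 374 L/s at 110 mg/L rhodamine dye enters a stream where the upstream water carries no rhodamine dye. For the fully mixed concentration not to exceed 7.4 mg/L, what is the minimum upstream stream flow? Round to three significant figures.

5190 L/s

Set C_mix = 7.4: (Q·0 + 374.0·110.0) / (Q + 374.0) = 7.4
→ Q = 374.0·(110.0 − 7.4)/(7.4 − 0) = 5185 L/s.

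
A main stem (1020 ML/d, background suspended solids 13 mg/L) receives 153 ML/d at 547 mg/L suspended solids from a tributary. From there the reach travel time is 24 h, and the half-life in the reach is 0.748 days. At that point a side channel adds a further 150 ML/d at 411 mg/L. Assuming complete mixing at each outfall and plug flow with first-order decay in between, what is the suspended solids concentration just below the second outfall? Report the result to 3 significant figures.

Mass balance: C = (1020·13.00 + 153.0·547.0) / 1173 = 96950/1173 = 82.65 mg/L; combined flow 1173 ML/d.
Half-life 0.748 d → k = ln 2 / 0.748 = 0.9267 d⁻¹.
First-order decay: C = 82.65·exp(−k·t) = 82.65·0.3959 = 32.72 mg/L.
At the second outfall, C = (1173·32.72 + 150.0·411.0) / (1173 + 150.0) = 75.61 mg/L.

75.6 mg/L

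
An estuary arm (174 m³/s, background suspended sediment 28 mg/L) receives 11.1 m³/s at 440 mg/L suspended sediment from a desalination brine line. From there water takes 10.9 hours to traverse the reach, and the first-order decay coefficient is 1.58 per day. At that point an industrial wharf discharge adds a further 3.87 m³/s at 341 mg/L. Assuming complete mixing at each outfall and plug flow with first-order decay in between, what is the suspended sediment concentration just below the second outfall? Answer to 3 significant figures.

32.2 mg/L

Mixed concentration C = ΣQC/ΣQ = (174.0·28.00 + 11.10·440.0) / 185.1 = 9756/185.1 = 52.71 mg/L; combined flow 185.1 m³/s.
Applying C = C₀e^(−kt): 52.71 × 0.4879 = 25.72 mg/L.
At the second outfall, C = (185.1·25.72 + 3.870·341.0) / (185.1 + 3.870) = 32.17 mg/L.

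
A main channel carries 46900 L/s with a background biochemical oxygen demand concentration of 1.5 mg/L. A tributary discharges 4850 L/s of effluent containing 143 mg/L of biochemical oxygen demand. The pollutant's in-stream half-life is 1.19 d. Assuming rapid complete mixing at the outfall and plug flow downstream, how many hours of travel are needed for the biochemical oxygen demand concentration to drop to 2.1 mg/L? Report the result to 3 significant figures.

After mixing, C = (46900·1.500 + 4850·143.0) / 51750 = 763900/51750 = 14.76 mg/L.
Half-life 1.19 d → k = ln 2 / 1.19 = 0.5825 d⁻¹.
14.76·exp(−k·t) = 2.1 → t = ln(14.76/2.1)/k = 289300 s = 80.35 h.

80.3 h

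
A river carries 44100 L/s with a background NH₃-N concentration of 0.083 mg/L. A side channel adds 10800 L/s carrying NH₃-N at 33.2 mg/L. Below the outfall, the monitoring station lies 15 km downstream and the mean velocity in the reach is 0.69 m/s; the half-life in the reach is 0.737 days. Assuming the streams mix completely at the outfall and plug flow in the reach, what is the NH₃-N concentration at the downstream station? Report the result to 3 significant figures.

Conservation of mass: C = (44100·0.08300 + 10800·33.20) / 54900 = 362200/54900 = 6.598 mg/L.
Travel time t = 15·1000 / 0.69 = 21740 s = 6.039 h.
Half-life 0.737 d → k = ln 2 / 0.737 = 0.9405 d⁻¹.
First-order decay: C = 6.598·exp(−k·t) = 6.598·0.7893 = 5.208 mg/L.

5.21 mg/L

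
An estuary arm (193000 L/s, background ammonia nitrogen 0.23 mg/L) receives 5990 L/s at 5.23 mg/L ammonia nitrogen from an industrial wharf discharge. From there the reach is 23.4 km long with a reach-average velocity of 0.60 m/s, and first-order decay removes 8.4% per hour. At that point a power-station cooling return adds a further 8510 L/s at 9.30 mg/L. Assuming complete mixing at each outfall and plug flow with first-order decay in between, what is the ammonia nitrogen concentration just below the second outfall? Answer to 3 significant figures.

0.522 mg/L

Flow-weighted average: C = (193000·0.2300 + 5990·5.230) / 199000 = 75720/199000 = 0.3805 mg/L; combined flow 199000 L/s.
Travel time t = 23.4·1000 / 0.60 = 39000 s = 10.83 h.
8.4%/h lost → k = −ln(1 − 0.084) = 0.08774 h⁻¹.
Applying C = C₀e^(−kt): 0.3805 × 0.3865 = 0.1471 mg/L.
Second outfall: C = (199000·0.1471 + 8510·9.300)/207500 = 0.5225 mg/L.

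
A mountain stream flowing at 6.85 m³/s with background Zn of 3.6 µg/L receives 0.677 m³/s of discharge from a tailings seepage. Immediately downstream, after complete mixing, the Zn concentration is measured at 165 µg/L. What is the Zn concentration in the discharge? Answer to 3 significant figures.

1800 µg/L

Mass balance: 6.850·3.600 + 0.6770·Cₑ = 7.527·165.0
→ Cₑ = (7.527·165.0 − 6.850·3.600) / 0.6770 = 1798 µg/L.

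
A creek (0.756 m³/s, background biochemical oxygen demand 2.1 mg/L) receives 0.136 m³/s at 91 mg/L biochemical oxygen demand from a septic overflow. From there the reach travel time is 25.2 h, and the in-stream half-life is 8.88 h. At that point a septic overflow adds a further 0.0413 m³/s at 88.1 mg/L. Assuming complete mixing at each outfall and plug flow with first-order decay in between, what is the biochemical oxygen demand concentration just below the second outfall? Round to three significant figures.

After mixing, C = (0.7560·2.100 + 0.1360·91.00) / 0.8920 = 13.96/0.8920 = 15.65 mg/L; combined flow 0.8920 m³/s.
Half-life 8.88 h → k = ln 2 / 8.88 = 0.07806 h⁻¹ = 1.873 d⁻¹.
Decay over the reach: 15.65·exp(−kt) = 15.65·0.1399 = 2.190 mg/L.
Second outfall: C = (0.8920·2.190 + 0.04130·88.10)/0.9333 = 5.991 mg/L.

5.99 mg/L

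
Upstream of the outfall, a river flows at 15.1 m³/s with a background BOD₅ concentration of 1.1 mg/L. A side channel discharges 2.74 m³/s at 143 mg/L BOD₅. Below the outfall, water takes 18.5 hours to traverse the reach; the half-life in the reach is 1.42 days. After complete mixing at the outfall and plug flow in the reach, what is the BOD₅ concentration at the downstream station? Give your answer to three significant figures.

15.7 mg/L

After mixing, C = (15.10·1.100 + 2.740·143.0) / 17.84 = 408.4/17.84 = 22.89 mg/L.
Half-life 1.42 d → k = ln 2 / 1.42 = 0.4881 d⁻¹.
After decay, C = 22.89 × e^(−kt) = 22.89 × 0.6864 = 15.71 mg/L.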